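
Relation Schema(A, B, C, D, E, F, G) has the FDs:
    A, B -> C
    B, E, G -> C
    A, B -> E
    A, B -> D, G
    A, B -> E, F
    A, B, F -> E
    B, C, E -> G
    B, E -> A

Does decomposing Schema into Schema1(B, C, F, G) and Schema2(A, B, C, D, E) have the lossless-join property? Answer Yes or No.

Schema1 ∩ Schema2 = {B, C}; its closure under F is {B, C}.
The closure covers neither Schema1 nor Schema2 entirely; the join is not lossless.

No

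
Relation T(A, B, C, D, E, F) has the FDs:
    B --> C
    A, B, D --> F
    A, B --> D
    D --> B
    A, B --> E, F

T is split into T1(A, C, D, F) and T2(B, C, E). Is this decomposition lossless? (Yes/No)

No

Common attributes: {C}; their closure is {C}.
T1 ⊄ {C} and T2 ⊄ {C}, so the split is lossy.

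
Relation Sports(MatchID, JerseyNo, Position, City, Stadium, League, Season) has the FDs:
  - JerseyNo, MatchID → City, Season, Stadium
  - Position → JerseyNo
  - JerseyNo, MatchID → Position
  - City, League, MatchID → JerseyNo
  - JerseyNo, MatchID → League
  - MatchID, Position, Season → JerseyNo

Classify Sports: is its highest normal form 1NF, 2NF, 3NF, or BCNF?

Candidate keys: {City, League, MatchID}, {JerseyNo, MatchID}, {MatchID, Position}. Prime attributes: {City, JerseyNo, League, MatchID, Position}.
Position → JerseyNo: {Position}⁺ = {JerseyNo, Position}, which is not all of the attributes, so the left side is not a superkey — BCNF is violated.
Its right-hand attributes {JerseyNo} are all prime, as are those of every other non-superkey FD — the relation is in 3NF.

3NF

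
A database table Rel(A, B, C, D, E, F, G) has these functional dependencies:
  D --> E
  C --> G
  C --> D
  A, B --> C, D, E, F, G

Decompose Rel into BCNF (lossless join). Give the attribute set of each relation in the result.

{A, B, C, F}; {C, D, G}; {D, E}

Candidate key of the original relation: {A, B}.
{A, B, C, D, E, F, G}: {D} determines {D, E} here but is not a superkey — split on D --> E, giving {D, E} and {A, B, C, D, F, G}.
{D, E}: every determinant is a superkey — BCNF.
{A, B, C, D, F, G}: {C} determines {C, D, G} here but is not a superkey — split on C --> D, G, giving {C, D, G} and {A, B, C, F}.
{C, D, G}: every determinant is a superkey — BCNF.
{A, B, C, F}: every determinant is a superkey — BCNF.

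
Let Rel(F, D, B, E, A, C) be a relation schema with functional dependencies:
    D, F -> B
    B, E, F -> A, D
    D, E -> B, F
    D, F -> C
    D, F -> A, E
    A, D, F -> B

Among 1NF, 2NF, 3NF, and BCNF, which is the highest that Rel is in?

BCNF

Candidate keys: {B, E, F}, {D, E}, {D, F}. Prime attributes: {B, D, E, F}.
Every FD has a superkey on the left, so the relation is in BCNF.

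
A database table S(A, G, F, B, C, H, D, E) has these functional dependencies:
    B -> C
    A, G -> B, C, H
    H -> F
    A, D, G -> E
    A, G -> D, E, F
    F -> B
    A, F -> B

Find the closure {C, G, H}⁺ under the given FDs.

Start with {C, G, H}.
H -> F applies; add {F} → now {C, F, G, H}.
F -> B applies; add {B} → now {B, C, F, G, H}.
No further FD applies.

{B, C, F, G, H}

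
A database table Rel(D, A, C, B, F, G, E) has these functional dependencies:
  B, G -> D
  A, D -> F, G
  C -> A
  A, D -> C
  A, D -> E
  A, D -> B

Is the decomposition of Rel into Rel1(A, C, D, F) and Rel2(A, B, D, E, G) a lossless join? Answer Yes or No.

Common attributes: {A, D}; their closure is {A, B, C, D, E, F, G}.
Rel1 is contained in that closure, so Rel1 ∩ Rel2 -> Rel1 holds and the join is lossless.

Yes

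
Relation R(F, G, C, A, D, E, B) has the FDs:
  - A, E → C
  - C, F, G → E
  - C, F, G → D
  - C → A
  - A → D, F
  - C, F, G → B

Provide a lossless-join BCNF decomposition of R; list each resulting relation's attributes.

{A, B, E, G}; {A, C}; {A, D, F}; {C, E}

Candidate keys of the original relation: {A, E, G}, {C, G}.
Within {A, B, C, D, E, F, G}: {A, E}⁺ ∩ {A, B, C, D, E, F, G} = {A, C, D, E, F}, not the whole set, so A, E → C, D, F violates BCNF; decompose into {A, C, D, E, F} and {A, B, E, G}.
Within {A, C, D, E, F}: {C}⁺ ∩ {A, C, D, E, F} = {A, C, D, F}, not the whole set, so C → A, D, F violates BCNF; decompose into {A, C, D, F} and {C, E}.
Within {A, C, D, F}: {A}⁺ ∩ {A, C, D, F} = {A, D, F}, not the whole set, so A → D, F violates BCNF; decompose into {A, D, F} and {A, C}.
{A, D, F}: every determinant is a superkey — BCNF.
{A, C}: every determinant is a superkey — BCNF.
{C, E}: every determinant is a superkey — BCNF.
{A, B, E, G}: every determinant is a superkey — BCNF.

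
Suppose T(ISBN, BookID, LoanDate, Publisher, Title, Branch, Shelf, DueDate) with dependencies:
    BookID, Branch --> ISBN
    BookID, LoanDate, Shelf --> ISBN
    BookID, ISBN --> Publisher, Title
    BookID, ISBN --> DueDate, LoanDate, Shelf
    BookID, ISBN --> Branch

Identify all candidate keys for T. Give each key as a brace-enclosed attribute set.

{BookID, Branch}, {BookID, ISBN}, {BookID, LoanDate, Shelf}

Attributes never on any right-hand side: {BookID} — every candidate key must contain it.
{BookID, Branch} is a candidate key since {BookID, Branch}⁺ = {BookID, Branch, DueDate, ISBN, LoanDate, Publisher, Shelf, Title} covers every attribute.
{BookID, ISBN} is a candidate key since {BookID, ISBN}⁺ = {BookID, Branch, DueDate, ISBN, LoanDate, Publisher, Shelf, Title} covers every attribute.
{BookID, LoanDate, Shelf} is a candidate key since {BookID, LoanDate, Shelf}⁺ = {BookID, Branch, DueDate, ISBN, LoanDate, Publisher, Shelf, Title} covers every attribute.
These are minimal and exhaustive — every other superkey contains one of them.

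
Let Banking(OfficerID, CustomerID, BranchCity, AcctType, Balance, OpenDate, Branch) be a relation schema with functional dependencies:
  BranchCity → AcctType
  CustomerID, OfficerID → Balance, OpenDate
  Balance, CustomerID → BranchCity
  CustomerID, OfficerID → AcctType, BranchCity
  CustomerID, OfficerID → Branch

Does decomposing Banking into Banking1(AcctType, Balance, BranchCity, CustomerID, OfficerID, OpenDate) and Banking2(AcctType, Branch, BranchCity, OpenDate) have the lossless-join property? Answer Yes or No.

The shared attributes are {AcctType, BranchCity, OpenDate} and {AcctType, BranchCity, OpenDate}⁺ = {AcctType, BranchCity, OpenDate}.
Banking1 ⊄ {AcctType, BranchCity, OpenDate} and Banking2 ⊄ {AcctType, BranchCity, OpenDate}, so the split is lossy.

No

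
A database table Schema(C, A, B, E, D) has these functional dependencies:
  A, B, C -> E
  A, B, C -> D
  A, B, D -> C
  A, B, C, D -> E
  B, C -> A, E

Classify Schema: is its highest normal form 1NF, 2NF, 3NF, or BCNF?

BCNF

Candidate keys: {A, B, D}, {B, C}. Prime attributes: {A, B, C, D}.
Every FD has a superkey on the left, so the relation is in BCNF.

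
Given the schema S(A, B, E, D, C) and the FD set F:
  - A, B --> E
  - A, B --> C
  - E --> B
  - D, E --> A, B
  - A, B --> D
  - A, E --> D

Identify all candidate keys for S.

{A, B}, {A, E}, {D, E}

{A, B}⁺ = {A, B, C, D, E} — all of the relation — so {A, B} is a candidate key.
{A, E}⁺ = {A, B, C, D, E} — all of the relation — so {A, E} is a candidate key.
{D, E}⁺ = {A, B, C, D, E} — all of the relation — so {D, E} is a candidate key.
These are minimal and exhaustive — every other superkey contains one of them.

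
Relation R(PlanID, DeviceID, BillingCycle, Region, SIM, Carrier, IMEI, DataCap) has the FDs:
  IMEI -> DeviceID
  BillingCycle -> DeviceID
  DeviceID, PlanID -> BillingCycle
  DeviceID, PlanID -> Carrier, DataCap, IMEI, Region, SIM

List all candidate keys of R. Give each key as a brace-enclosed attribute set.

{BillingCycle, PlanID}, {DeviceID, PlanID}, {IMEI, PlanID}

Attributes never on any right-hand side: {PlanID} — every candidate key must contain it.
{BillingCycle, PlanID}⁺ = {BillingCycle, Carrier, DataCap, DeviceID, IMEI, PlanID, Region, SIM} — all of the relation — so {BillingCycle, PlanID} is a candidate key.
{DeviceID, PlanID}⁺ = {BillingCycle, Carrier, DataCap, DeviceID, IMEI, PlanID, Region, SIM} — all of the relation — so {DeviceID, PlanID} is a candidate key.
{IMEI, PlanID}⁺ = {BillingCycle, Carrier, DataCap, DeviceID, IMEI, PlanID, Region, SIM} — all of the relation — so {IMEI, PlanID} is a candidate key.
No proper subset of any of these is a key, and no other minimal superkey exists.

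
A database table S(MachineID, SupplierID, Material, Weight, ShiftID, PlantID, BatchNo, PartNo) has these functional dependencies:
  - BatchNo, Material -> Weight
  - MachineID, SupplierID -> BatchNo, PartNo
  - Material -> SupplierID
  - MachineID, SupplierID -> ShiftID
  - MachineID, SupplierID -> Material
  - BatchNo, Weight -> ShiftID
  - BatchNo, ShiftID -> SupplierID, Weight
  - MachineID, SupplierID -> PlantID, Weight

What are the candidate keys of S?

{BatchNo, MachineID, ShiftID}, {BatchNo, MachineID, Weight}, {MachineID, Material}, {MachineID, SupplierID}

{MachineID} never appears on the right of any FD, so every key must include it.
{MachineID, Material}⁺ = {BatchNo, MachineID, Material, PartNo, PlantID, ShiftID, SupplierID, Weight}, which is every attribute, so {MachineID, Material} is a candidate key.
{MachineID, SupplierID}⁺ = {BatchNo, MachineID, Material, PartNo, PlantID, ShiftID, SupplierID, Weight}, which is every attribute, so {MachineID, SupplierID} is a candidate key.
{BatchNo, MachineID, ShiftID}⁺ = {BatchNo, MachineID, Material, PartNo, PlantID, ShiftID, SupplierID, Weight}, which is every attribute, so {BatchNo, MachineID, ShiftID} is a candidate key.
{BatchNo, MachineID, Weight}⁺ = {BatchNo, MachineID, Material, PartNo, PlantID, ShiftID, SupplierID, Weight}, which is every attribute, so {BatchNo, MachineID, Weight} is a candidate key.
Any other superkey properly contains one of these, so there are no further candidate keys.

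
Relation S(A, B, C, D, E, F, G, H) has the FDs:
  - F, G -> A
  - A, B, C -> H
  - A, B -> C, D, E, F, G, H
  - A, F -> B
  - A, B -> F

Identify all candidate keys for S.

Closure of {A, B} is {A, B, C, D, E, F, G, H}, the whole schema; {A, B} is a candidate key.
Closure of {A, F} is {A, B, C, D, E, F, G, H}, the whole schema; {A, F} is a candidate key.
Closure of {F, G} is {A, B, C, D, E, F, G, H}, the whole schema; {F, G} is a candidate key.
Any other superkey properly contains one of these, so there are no further candidate keys.

{A, B}, {A, F}, {F, G}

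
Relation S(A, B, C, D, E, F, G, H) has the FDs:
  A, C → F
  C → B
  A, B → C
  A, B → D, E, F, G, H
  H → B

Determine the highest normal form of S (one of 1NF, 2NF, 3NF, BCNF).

3NF

Candidate keys: {A, B}, {A, C}, {A, H}. Prime attributes: {A, B, C, H}.
C → B: {C}⁺ = {B, C}, which is not all of the attributes, so the left side is not a superkey — BCNF is violated.
Since {B} ⊆ prime attributes and every other non-superkey FD also has a prime right side, the schema is in 3NF.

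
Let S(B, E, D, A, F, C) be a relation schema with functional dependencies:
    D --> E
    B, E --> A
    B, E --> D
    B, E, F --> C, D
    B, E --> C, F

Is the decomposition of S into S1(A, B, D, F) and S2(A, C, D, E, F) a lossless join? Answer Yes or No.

Common attributes: {A, D, F}; their closure is {A, D, E, F}.
Neither S1 nor S2 is contained in that closure, so the decomposition is lossy.

No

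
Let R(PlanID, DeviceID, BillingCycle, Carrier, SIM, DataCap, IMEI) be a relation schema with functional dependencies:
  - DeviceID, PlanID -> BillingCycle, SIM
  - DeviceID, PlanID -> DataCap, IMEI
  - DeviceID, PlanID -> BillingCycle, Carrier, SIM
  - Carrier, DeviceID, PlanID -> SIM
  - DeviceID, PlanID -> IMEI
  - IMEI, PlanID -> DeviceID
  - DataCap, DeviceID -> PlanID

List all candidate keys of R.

{DataCap, DeviceID} is a candidate key since {DataCap, DeviceID}⁺ = {BillingCycle, Carrier, DataCap, DeviceID, IMEI, PlanID, SIM} covers every attribute.
{DeviceID, PlanID} is a candidate key since {DeviceID, PlanID}⁺ = {BillingCycle, Carrier, DataCap, DeviceID, IMEI, PlanID, SIM} covers every attribute.
{IMEI, PlanID} is a candidate key since {IMEI, PlanID}⁺ = {BillingCycle, Carrier, DataCap, DeviceID, IMEI, PlanID, SIM} covers every attribute.
No proper subset of any of these is a key, and no other minimal superkey exists.

{DataCap, DeviceID}, {DeviceID, PlanID}, {IMEI, PlanID}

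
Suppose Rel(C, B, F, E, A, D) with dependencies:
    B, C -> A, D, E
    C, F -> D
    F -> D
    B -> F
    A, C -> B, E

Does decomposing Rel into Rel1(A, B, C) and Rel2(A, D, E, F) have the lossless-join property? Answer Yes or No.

No

Rel1 ∩ Rel2 = {A}; its closure under F is {A}.
Neither Rel1 nor Rel2 is contained in that closure, so the decomposition is lossy.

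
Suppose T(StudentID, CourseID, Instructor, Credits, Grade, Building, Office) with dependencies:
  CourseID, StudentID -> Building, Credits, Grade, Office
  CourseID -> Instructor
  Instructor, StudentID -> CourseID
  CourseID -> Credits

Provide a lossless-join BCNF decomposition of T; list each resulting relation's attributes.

{Building, CourseID, Grade, Office, StudentID}; {CourseID, Credits, Instructor}

Candidate keys of the original relation: {CourseID, StudentID}, {Instructor, StudentID}.
Within {Building, CourseID, Credits, Grade, Instructor, Office, StudentID}: {CourseID}⁺ ∩ {Building, CourseID, Credits, Grade, Instructor, Office, StudentID} = {CourseID, Credits, Instructor}, not the whole set, so CourseID -> Credits, Instructor violates BCNF; decompose into {CourseID, Credits, Instructor} and {Building, CourseID, Grade, Office, StudentID}.
{CourseID, Credits, Instructor} has no BCNF violation.
{Building, CourseID, Grade, Office, StudentID} has no BCNF violation.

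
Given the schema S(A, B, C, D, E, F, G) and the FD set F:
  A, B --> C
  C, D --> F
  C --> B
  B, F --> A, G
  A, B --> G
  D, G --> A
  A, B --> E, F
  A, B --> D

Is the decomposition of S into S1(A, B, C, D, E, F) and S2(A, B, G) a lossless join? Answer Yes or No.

S1 ∩ S2 = {A, B}; its closure under F is {A, B, C, D, E, F, G}.
S1 is contained in that closure, so S1 ∩ S2 --> S1 holds and the join is lossless.

Yes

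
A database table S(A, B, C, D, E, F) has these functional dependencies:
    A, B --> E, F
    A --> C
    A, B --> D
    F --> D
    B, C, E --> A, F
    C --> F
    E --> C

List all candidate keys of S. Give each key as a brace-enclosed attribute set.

Attributes never on any right-hand side: {B} — every candidate key must contain it.
Closure of {A, B} is {A, B, C, D, E, F}, the whole schema; {A, B} is a candidate key.
Closure of {B, E} is {A, B, C, D, E, F}, the whole schema; {B, E} is a candidate key.
Any other superkey properly contains one of these, so there are no further candidate keys.

{A, B}, {B, E}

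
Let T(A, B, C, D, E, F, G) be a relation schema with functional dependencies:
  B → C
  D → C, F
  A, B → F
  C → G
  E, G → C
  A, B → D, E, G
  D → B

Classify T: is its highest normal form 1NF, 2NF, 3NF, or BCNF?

1NF

Candidate keys: {A, B}, {A, D}. Prime attributes: {A, B, D}.
For B → C we have {B}⁺ = {B, C, G}; {B} is not a superkey, so BCNF fails.
B → C has non-prime {C} on the right and a non-superkey on the left, so 3NF fails.
Since {B} ⊂ {A, B} and {B}⁺ ⊇ {C, G} with {C, G} non-prime, there is a partial dependency; 2NF fails.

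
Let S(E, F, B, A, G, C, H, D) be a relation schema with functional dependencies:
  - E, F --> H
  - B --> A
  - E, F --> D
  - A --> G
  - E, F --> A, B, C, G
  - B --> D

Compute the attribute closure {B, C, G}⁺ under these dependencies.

Start with {B, C, G}.
B --> A applies; add {A} → now {A, B, C, G}.
B --> D applies; add {D} → now {A, B, C, D, G}.
No further FD applies.

{A, B, C, D, G}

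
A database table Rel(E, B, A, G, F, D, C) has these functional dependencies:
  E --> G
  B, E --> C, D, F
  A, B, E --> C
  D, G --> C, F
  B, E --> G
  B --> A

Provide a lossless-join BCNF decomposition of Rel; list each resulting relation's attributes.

Candidate key of the original relation: {B, E}.
In {A, B, C, D, E, F, G}, {E} is not a superkey ({E}⁺ restricted to this set is {E, G}), so split on E --> G into {E, G} and {A, B, C, D, E, F}.
{E, G} is in BCNF.
In {A, B, C, D, E, F}, {B} is not a superkey ({B}⁺ restricted to this set is {A, B}), so split on B --> A into {A, B} and {B, C, D, E, F}.
{A, B} is in BCNF.
In {B, C, D, E, F}, {D, E} is not a superkey ({D, E}⁺ restricted to this set is {C, D, E, F}), so split on D, E --> C, F into {C, D, E, F} and {B, D, E}.
{C, D, E, F} is in BCNF.
{B, D, E} is in BCNF.

{A, B}; {B, D, E}; {C, D, E, F}; {E, G}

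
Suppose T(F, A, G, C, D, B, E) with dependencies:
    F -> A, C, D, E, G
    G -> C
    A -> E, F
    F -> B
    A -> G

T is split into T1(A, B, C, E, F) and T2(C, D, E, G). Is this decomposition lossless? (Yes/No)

T1 ∩ T2 = {C, E}; its closure under F is {C, E}.
T1 ⊄ {C, E} and T2 ⊄ {C, E}, so the split is lossy.

No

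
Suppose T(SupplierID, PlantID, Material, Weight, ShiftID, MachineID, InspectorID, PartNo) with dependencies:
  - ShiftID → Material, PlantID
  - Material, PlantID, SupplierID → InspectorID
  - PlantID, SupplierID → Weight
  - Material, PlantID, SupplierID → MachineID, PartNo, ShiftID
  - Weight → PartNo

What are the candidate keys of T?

Attributes never on any right-hand side: {SupplierID} — every candidate key must contain it.
{ShiftID, SupplierID} is a candidate key since {ShiftID, SupplierID}⁺ = {InspectorID, MachineID, Material, PartNo, PlantID, ShiftID, SupplierID, Weight} covers every attribute.
{Material, PlantID, SupplierID} is a candidate key since {Material, PlantID, SupplierID}⁺ = {InspectorID, MachineID, Material, PartNo, PlantID, ShiftID, SupplierID, Weight} covers every attribute.
These are minimal and exhaustive — every other superkey contains one of them.

{Material, PlantID, SupplierID}, {ShiftID, SupplierID}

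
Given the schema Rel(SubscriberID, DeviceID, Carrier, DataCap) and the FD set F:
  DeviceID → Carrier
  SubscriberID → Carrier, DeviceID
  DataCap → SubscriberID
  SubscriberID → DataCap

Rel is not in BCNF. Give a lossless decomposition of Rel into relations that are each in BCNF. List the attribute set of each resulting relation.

{Carrier, DeviceID}; {DataCap, DeviceID, SubscriberID}

Candidate keys of the original relation: {DataCap}, {SubscriberID}.
Within {Carrier, DataCap, DeviceID, SubscriberID}: {DeviceID}⁺ ∩ {Carrier, DataCap, DeviceID, SubscriberID} = {Carrier, DeviceID}, not the whole set, so DeviceID → Carrier violates BCNF; decompose into {Carrier, DeviceID} and {DataCap, DeviceID, SubscriberID}.
{Carrier, DeviceID} has no BCNF violation.
{DataCap, DeviceID, SubscriberID} has no BCNF violation.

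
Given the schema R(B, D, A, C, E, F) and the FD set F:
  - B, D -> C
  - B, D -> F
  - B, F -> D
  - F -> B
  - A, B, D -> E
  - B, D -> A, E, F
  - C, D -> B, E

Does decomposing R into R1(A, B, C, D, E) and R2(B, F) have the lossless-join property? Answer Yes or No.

No

R1 ∩ R2 = {B}; its closure under F is {B}.
Neither R1 nor R2 is contained in that closure, so the decomposition is lossy.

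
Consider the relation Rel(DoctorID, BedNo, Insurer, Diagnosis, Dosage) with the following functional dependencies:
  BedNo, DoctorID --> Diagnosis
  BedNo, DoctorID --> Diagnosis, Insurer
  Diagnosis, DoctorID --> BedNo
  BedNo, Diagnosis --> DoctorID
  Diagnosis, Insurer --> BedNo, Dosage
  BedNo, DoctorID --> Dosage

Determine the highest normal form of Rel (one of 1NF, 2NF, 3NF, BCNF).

Candidate keys: {BedNo, Diagnosis}, {BedNo, DoctorID}, {Diagnosis, DoctorID}, {Diagnosis, Insurer}. Prime attributes: {BedNo, Diagnosis, DoctorID, Insurer}.
Every FD has a superkey on the left, so the relation is in BCNF.

BCNF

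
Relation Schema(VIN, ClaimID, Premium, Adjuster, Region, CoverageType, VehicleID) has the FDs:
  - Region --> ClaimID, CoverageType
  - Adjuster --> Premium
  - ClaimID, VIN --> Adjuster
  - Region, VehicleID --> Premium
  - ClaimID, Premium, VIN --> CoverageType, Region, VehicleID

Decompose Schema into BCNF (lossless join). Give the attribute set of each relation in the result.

Candidate keys of the original relation: {ClaimID, VIN}, {Region, VIN}.
In {Adjuster, ClaimID, CoverageType, Premium, Region, VIN, VehicleID}, {Region} is not a superkey ({Region}⁺ restricted to this set is {ClaimID, CoverageType, Region}), so split on Region --> ClaimID, CoverageType into {ClaimID, CoverageType, Region} and {Adjuster, Premium, Region, VIN, VehicleID}.
{ClaimID, CoverageType, Region}: every determinant is a superkey — BCNF.
In {Adjuster, Premium, Region, VIN, VehicleID}, {Adjuster} is not a superkey ({Adjuster}⁺ restricted to this set is {Adjuster, Premium}), so split on Adjuster --> Premium into {Adjuster, Premium} and {Adjuster, Region, VIN, VehicleID}.
{Adjuster, Premium}: every determinant is a superkey — BCNF.
{Adjuster, Region, VIN, VehicleID}: every determinant is a superkey — BCNF.

{Adjuster, Premium}; {Adjuster, Region, VIN, VehicleID}; {ClaimID, CoverageType, Region}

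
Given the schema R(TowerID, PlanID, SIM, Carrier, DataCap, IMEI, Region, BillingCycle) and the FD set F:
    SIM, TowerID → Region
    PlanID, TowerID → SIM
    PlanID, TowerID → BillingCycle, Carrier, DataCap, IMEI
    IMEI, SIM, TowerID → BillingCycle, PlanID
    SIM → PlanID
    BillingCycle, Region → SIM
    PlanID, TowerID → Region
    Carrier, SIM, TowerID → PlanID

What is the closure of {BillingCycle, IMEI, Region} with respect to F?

{BillingCycle, IMEI, PlanID, Region, SIM}

Start with {BillingCycle, IMEI, Region}.
BillingCycle, Region → SIM applies; add {SIM} → now {BillingCycle, IMEI, Region, SIM}.
SIM → PlanID applies; add {PlanID} → now {BillingCycle, IMEI, PlanID, Region, SIM}.
No further FD applies.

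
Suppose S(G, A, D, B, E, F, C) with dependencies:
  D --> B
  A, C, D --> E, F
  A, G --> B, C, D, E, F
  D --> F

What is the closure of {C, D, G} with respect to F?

Start with {C, D, G}.
D --> B applies; add {B} → now {B, C, D, G}.
D --> F applies; add {F} → now {B, C, D, F, G}.
No further FD applies.

{B, C, D, F, G}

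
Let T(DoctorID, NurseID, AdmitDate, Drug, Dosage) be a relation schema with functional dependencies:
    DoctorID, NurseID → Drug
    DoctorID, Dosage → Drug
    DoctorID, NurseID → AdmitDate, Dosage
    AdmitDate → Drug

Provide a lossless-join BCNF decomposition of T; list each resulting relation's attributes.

Candidate key of the original relation: {DoctorID, NurseID}.
Within {AdmitDate, DoctorID, Dosage, Drug, NurseID}: {DoctorID, Dosage}⁺ ∩ {AdmitDate, DoctorID, Dosage, Drug, NurseID} = {DoctorID, Dosage, Drug}, not the whole set, so DoctorID, Dosage → Drug violates BCNF; decompose into {DoctorID, Dosage, Drug} and {AdmitDate, DoctorID, Dosage, NurseID}.
{DoctorID, Dosage, Drug} is in BCNF.
{AdmitDate, DoctorID, Dosage, NurseID} is in BCNF.

{AdmitDate, DoctorID, Dosage, NurseID}; {DoctorID, Dosage, Drug}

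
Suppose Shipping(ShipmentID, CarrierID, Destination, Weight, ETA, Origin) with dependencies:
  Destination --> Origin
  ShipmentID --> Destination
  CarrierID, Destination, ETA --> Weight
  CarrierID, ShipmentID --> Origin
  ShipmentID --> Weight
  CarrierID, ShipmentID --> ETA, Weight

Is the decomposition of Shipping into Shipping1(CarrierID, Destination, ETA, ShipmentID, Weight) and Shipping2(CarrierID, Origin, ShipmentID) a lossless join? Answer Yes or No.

Common attributes: {CarrierID, ShipmentID}; their closure is {CarrierID, Destination, ETA, Origin, ShipmentID, Weight}.
This includes all of Shipping1, so the common attributes are a superkey of Shipping1 — the join is lossless.

Yes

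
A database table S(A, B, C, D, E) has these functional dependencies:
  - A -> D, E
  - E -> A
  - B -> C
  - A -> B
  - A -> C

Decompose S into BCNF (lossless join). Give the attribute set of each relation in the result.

Candidate keys of the original relation: {A}, {E}.
Within {A, B, C, D, E}: {B}⁺ ∩ {A, B, C, D, E} = {B, C}, not the whole set, so B -> C violates BCNF; decompose into {B, C} and {A, B, D, E}.
{B, C} is in BCNF.
{A, B, D, E} is in BCNF.

{A, B, D, E}; {B, C}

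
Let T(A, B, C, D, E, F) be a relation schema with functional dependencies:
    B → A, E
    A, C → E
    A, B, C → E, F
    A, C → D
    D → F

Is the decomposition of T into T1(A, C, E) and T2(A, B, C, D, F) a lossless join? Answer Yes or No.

Yes

T1 ∩ T2 = {A, C}; its closure under F is {A, C, D, E, F}.
This includes all of T1, so the common attributes are a superkey of T1 — the join is lossless.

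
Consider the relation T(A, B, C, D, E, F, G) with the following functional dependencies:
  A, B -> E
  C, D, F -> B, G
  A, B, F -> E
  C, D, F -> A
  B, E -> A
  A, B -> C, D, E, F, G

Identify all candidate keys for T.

{A, B}, {B, E}, {C, D, F}

{A, B} is a candidate key since {A, B}⁺ = {A, B, C, D, E, F, G} covers every attribute.
{B, E} is a candidate key since {B, E}⁺ = {A, B, C, D, E, F, G} covers every attribute.
{C, D, F} is a candidate key since {C, D, F}⁺ = {A, B, C, D, E, F, G} covers every attribute.
Any other superkey properly contains one of these, so there are no further candidate keys.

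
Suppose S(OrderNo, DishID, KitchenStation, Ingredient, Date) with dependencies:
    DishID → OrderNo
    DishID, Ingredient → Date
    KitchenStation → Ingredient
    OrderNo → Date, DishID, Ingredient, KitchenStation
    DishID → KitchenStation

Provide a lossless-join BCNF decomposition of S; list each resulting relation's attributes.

Candidate keys of the original relation: {DishID}, {OrderNo}.
In {Date, DishID, Ingredient, KitchenStation, OrderNo}, {KitchenStation} is not a superkey ({KitchenStation}⁺ restricted to this set is {Ingredient, KitchenStation}), so split on KitchenStation → Ingredient into {Ingredient, KitchenStation} and {Date, DishID, KitchenStation, OrderNo}.
{Ingredient, KitchenStation} is in BCNF.
{Date, DishID, KitchenStation, OrderNo} is in BCNF.

{Date, DishID, KitchenStation, OrderNo}; {Ingredient, KitchenStation}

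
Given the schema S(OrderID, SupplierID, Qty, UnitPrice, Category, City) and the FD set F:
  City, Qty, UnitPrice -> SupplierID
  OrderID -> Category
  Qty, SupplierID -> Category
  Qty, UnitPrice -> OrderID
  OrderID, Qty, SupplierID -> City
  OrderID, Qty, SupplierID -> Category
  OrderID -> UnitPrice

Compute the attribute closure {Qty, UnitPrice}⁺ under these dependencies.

{Category, OrderID, Qty, UnitPrice}

Start with {Qty, UnitPrice}.
Qty, UnitPrice -> OrderID applies; add {OrderID} → now {OrderID, Qty, UnitPrice}.
OrderID -> Category applies; add {Category} → now {Category, OrderID, Qty, UnitPrice}.
No further FD applies.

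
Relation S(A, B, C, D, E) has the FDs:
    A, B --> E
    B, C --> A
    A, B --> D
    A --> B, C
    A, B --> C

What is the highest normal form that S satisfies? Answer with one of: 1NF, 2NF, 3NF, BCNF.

BCNF

Candidate keys: {A}, {B, C}. Prime attributes: {A, B, C}.
The left-hand side of every FD is a superkey, so BCNF is satisfied.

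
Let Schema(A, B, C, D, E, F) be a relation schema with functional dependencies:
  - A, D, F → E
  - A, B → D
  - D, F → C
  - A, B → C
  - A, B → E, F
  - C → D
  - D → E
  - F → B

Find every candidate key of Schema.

{A, B}, {A, F}

No FD produces {A}, so it must be in every candidate key.
{A, B}⁺ = {A, B, C, D, E, F} — all of the relation — so {A, B} is a candidate key.
{A, F}⁺ = {A, B, C, D, E, F} — all of the relation — so {A, F} is a candidate key.
Any other superkey properly contains one of these, so there are no further candidate keys.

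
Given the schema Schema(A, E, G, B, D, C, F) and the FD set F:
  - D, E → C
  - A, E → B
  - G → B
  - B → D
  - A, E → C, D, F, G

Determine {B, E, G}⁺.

{B, C, D, E, G}

Start with {B, E, G}.
B → D applies; add {D} → now {B, D, E, G}.
D, E → C applies; add {C} → now {B, C, D, E, G}.
No further FD applies.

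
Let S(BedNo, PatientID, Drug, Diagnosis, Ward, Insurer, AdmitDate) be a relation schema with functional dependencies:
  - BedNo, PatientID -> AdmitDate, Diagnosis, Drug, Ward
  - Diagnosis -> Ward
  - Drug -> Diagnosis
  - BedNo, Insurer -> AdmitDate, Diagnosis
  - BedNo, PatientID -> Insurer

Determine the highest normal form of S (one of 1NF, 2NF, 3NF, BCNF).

2NF

Candidate key: {BedNo, PatientID}. Prime attributes: {BedNo, PatientID}.
For Diagnosis -> Ward we have {Diagnosis}⁺ = {Diagnosis, Ward}; {Diagnosis} is not a superkey, so BCNF fails.
Diagnosis -> Ward determines the non-prime attribute {Ward} from a non-superkey — 3NF is violated.
Checking every proper subset of each key, none determines a non-prime attribute — 2NF is satisfied.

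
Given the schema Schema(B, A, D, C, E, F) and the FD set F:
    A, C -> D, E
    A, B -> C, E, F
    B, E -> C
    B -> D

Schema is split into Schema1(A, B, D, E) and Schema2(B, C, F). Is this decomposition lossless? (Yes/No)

No

The shared attributes are {B} and {B}⁺ = {B, D}.
The closure covers neither Schema1 nor Schema2 entirely; the join is not lossless.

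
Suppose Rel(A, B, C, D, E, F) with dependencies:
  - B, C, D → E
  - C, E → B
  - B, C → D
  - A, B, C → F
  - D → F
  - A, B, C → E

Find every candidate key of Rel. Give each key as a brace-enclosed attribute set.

{A, B, C}, {A, C, E}

No FD produces {A, C}, so they must be in every candidate key.
Closure of {A, B, C} is {A, B, C, D, E, F}, the whole schema; {A, B, C} is a candidate key.
Closure of {A, C, E} is {A, B, C, D, E, F}, the whole schema; {A, C, E} is a candidate key.
These are minimal and exhaustive — every other superkey contains one of them.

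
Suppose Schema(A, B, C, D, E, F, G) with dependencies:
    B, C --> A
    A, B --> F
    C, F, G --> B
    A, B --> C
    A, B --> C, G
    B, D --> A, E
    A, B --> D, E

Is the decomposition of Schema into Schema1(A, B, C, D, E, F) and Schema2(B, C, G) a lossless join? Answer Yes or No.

Schema1 ∩ Schema2 = {B, C}; its closure under F is {A, B, C, D, E, F, G}.
This includes all of Schema1, so the common attributes are a superkey of Schema1 — the join is lossless.

Yes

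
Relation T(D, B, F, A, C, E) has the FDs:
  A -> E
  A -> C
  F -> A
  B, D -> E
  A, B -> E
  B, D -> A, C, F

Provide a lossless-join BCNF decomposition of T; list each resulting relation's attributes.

Candidate key of the original relation: {B, D}.
In {A, B, C, D, E, F}, {A} is not a superkey ({A}⁺ restricted to this set is {A, C, E}), so split on A -> C, E into {A, C, E} and {A, B, D, F}.
{A, C, E} is in BCNF.
In {A, B, D, F}, {F} is not a superkey ({F}⁺ restricted to this set is {A, F}), so split on F -> A into {A, F} and {B, D, F}.
{A, F} is in BCNF.
{B, D, F} is in BCNF.

{A, C, E}; {A, F}; {B, D, F}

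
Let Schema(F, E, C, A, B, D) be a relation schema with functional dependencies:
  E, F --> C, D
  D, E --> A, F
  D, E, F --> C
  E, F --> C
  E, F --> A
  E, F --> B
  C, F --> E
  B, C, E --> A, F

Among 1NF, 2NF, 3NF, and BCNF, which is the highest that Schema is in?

Candidate keys: {B, C, E}, {C, F}, {D, E}, {E, F}. Prime attributes: {B, C, D, E, F}.
Each dependency's left side is a superkey — BCNF holds.

BCNF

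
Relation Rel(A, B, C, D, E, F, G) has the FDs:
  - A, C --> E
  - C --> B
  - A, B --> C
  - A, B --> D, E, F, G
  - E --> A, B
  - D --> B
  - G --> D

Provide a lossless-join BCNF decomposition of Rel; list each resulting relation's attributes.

Candidate keys of the original relation: {A, B}, {A, C}, {A, D}, {A, G}, {E}.
In {A, B, C, D, E, F, G}, {C} is not a superkey ({C}⁺ restricted to this set is {B, C}), so split on C --> B into {B, C} and {A, C, D, E, F, G}.
{B, C} is in BCNF.
In {A, C, D, E, F, G}, {G} is not a superkey ({G}⁺ restricted to this set is {D, G}), so split on G --> D into {D, G} and {A, C, E, F, G}.
{D, G} is in BCNF.
{A, C, E, F, G} is in BCNF.

{A, C, E, F, G}; {B, C}; {D, G}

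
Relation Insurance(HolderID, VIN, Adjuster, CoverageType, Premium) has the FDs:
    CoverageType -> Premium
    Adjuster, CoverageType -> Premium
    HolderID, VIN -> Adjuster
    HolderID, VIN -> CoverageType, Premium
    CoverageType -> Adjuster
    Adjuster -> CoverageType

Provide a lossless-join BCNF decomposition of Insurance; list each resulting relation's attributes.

{Adjuster, CoverageType, Premium}; {CoverageType, HolderID, VIN}

Candidate key of the original relation: {HolderID, VIN}.
In {Adjuster, CoverageType, HolderID, Premium, VIN}, {CoverageType} is not a superkey ({CoverageType}⁺ restricted to this set is {Adjuster, CoverageType, Premium}), so split on CoverageType -> Adjuster, Premium into {Adjuster, CoverageType, Premium} and {CoverageType, HolderID, VIN}.
{Adjuster, CoverageType, Premium} has no BCNF violation.
{CoverageType, HolderID, VIN} has no BCNF violation.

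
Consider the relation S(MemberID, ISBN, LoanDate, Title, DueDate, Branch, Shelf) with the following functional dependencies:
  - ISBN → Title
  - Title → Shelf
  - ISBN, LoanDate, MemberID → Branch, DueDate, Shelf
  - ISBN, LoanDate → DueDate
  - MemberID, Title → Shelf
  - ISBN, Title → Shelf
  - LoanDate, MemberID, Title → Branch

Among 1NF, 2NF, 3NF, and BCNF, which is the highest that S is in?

Candidate key: {ISBN, LoanDate, MemberID}. Prime attributes: {ISBN, LoanDate, MemberID}.
For ISBN → Title we have {ISBN}⁺ = {ISBN, Shelf, Title}; {ISBN} is not a superkey, so BCNF fails.
ISBN → Title determines the non-prime attribute {Title} from a non-superkey — 3NF is violated.
{ISBN} is a proper subset of the key {ISBN, LoanDate, MemberID}, and {ISBN}⁺ contains the non-prime attributes {Shelf, Title} — a partial dependency, so 2NF is violated.

1NF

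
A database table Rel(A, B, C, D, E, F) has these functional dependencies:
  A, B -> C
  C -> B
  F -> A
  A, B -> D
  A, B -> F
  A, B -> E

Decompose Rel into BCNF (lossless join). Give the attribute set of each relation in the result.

Candidate keys of the original relation: {A, B}, {A, C}, {B, F}, {C, F}.
Within {A, B, C, D, E, F}: {C}⁺ ∩ {A, B, C, D, E, F} = {B, C}, not the whole set, so C -> B violates BCNF; decompose into {B, C} and {A, C, D, E, F}.
{B, C} is in BCNF.
Within {A, C, D, E, F}: {F}⁺ ∩ {A, C, D, E, F} = {A, F}, not the whole set, so F -> A violates BCNF; decompose into {A, F} and {C, D, E, F}.
{A, F} is in BCNF.
{C, D, E, F} is in BCNF.

{A, F}; {B, C}; {C, D, E, F}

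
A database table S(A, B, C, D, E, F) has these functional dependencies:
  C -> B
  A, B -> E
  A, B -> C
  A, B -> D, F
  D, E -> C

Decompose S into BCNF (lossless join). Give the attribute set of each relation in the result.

{A, D, E, F}; {B, C}; {C, D, E}

Candidate keys of the original relation: {A, B}, {A, C}, {A, D, E}.
In {A, B, C, D, E, F}, {C} is not a superkey ({C}⁺ restricted to this set is {B, C}), so split on C -> B into {B, C} and {A, C, D, E, F}.
{B, C}: every determinant is a superkey — BCNF.
In {A, C, D, E, F}, {D, E} is not a superkey ({D, E}⁺ restricted to this set is {C, D, E}), so split on D, E -> C into {C, D, E} and {A, D, E, F}.
{C, D, E}: every determinant is a superkey — BCNF.
{A, D, E, F}: every determinant is a superkey — BCNF.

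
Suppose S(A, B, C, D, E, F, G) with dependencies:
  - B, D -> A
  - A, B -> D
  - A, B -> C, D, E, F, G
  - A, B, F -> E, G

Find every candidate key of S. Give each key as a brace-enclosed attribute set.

{A, B}, {B, D}

No FD produces {B}, so it must be in every candidate key.
Closure of {A, B} is {A, B, C, D, E, F, G}, the whole schema; {A, B} is a candidate key.
Closure of {B, D} is {A, B, C, D, E, F, G}, the whole schema; {B, D} is a candidate key.
These are minimal and exhaustive — every other superkey contains one of them.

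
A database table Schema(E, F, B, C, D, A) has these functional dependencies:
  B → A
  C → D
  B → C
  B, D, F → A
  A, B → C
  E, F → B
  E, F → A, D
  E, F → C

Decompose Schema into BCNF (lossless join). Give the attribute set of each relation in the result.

Candidate key of the original relation: {E, F}.
Within {A, B, C, D, E, F}: {B}⁺ ∩ {A, B, C, D, E, F} = {A, B, C, D}, not the whole set, so B → A, C, D violates BCNF; decompose into {A, B, C, D} and {B, E, F}.
Within {A, B, C, D}: {C}⁺ ∩ {A, B, C, D} = {C, D}, not the whole set, so C → D violates BCNF; decompose into {C, D} and {A, B, C}.
{C, D} has no BCNF violation.
{A, B, C} has no BCNF violation.
{B, E, F} has no BCNF violation.

{A, B, C}; {B, E, F}; {C, D}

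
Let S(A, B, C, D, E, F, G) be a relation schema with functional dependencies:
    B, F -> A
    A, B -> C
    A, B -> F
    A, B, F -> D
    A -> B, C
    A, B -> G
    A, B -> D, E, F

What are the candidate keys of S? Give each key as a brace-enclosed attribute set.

{A}, {B, F}

{A}⁺ = {A, B, C, D, E, F, G}, which is every attribute, so {A} is a candidate key.
{B, F}⁺ = {A, B, C, D, E, F, G}, which is every attribute, so {B, F} is a candidate key.
Any other superkey properly contains one of these, so there are no further candidate keys.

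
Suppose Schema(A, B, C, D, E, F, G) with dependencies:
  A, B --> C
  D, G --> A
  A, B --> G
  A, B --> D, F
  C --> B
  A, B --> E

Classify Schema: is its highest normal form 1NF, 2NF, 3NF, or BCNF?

Candidate keys: {A, B}, {A, C}, {B, D, G}, {C, D, G}. Prime attributes: {A, B, C, D, G}.
For D, G --> A we have {D, G}⁺ = {A, D, G}; {D, G} is not a superkey, so BCNF fails.
But every attribute on its right side ({A}) is prime, and the same holds for every other non-superkey FD, so 3NF still holds.

3NF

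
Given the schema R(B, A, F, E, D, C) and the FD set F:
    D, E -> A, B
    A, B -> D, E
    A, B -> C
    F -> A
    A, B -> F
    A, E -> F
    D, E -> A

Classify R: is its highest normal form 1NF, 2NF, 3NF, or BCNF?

Candidate keys: {A, B}, {B, F}, {D, E}. Prime attributes: {A, B, D, E, F}.
F -> A breaks BCNF: {F}⁺ = {A, F}, so {F} is not a superkey.
But every attribute on its right side ({A}) is prime, and the same holds for every other non-superkey FD, so 3NF still holds.

3NF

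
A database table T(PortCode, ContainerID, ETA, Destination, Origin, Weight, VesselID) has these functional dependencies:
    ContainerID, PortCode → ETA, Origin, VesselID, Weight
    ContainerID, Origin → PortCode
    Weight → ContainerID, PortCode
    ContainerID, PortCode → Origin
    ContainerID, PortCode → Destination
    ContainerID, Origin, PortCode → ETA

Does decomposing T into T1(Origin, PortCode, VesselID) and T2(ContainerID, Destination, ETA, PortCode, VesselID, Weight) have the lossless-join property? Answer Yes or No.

No

The shared attributes are {PortCode, VesselID} and {PortCode, VesselID}⁺ = {PortCode, VesselID}.
The closure covers neither T1 nor T2 entirely; the join is not lossless.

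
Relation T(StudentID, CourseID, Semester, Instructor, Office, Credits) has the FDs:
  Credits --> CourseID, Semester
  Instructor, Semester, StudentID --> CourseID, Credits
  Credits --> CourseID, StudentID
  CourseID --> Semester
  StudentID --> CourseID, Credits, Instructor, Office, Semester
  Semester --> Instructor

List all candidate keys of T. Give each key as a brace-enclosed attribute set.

{Credits}⁺ = {CourseID, Credits, Instructor, Office, Semester, StudentID} — all of the relation — so {Credits} is a candidate key.
{StudentID}⁺ = {CourseID, Credits, Instructor, Office, Semester, StudentID} — all of the relation — so {StudentID} is a candidate key.
These are minimal and exhaustive — every other superkey contains one of them.

{Credits}, {StudentID}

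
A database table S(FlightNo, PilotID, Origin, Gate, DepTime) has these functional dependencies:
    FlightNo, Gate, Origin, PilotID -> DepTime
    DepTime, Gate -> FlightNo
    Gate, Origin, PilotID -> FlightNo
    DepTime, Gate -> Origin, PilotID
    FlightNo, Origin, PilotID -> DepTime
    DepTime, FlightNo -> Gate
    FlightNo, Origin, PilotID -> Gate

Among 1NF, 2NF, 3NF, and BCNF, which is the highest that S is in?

Candidate keys: {DepTime, FlightNo}, {DepTime, Gate}, {FlightNo, Origin, PilotID}, {Gate, Origin, PilotID}. Prime attributes: {DepTime, FlightNo, Gate, Origin, PilotID}.
The left-hand side of every FD is a superkey, so BCNF is satisfied.

BCNF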